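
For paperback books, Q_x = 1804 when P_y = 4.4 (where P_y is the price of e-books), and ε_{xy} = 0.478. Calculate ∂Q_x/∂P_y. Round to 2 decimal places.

195.98

ε = (∂Q_x/∂P_y)·(P_y/Q_x) ⇒ ∂Q_x/∂P_y = ε·Q_x/P_y = 0.478 × 1804/4.4 ≈ 195.98.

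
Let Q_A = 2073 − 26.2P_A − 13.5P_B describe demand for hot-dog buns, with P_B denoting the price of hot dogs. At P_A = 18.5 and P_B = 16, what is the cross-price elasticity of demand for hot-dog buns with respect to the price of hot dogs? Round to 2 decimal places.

At P_A = 18.5 and P_B = 16: Q_A = 1372.3.
∂Q_A/∂P_B = -13.5.
ε = (∂Q_A/∂P_B)(P_B/Q_A) = -13.5 × (16/1372.3) ≈ -0.16.
Since ε < 0, hot-dog buns and hot dogs are complements.

-0.16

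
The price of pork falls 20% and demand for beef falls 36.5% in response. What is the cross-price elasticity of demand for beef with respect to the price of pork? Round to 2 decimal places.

1.83

ε = (%ΔQ of beef) / (%ΔP of pork) = (-36.5%) / (-20%) ≈ 1.83.
Positive cross-price elasticity: substitutes.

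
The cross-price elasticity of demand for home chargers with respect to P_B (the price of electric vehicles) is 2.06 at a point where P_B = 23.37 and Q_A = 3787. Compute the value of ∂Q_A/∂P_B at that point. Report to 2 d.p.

ε = (∂Q_A/∂P_B)·(P_B/Q_A) ⇒ ∂Q_A/∂P_B = ε·Q_A/P_B = 2.06 × 3787/23.37 ≈ 333.81.

333.81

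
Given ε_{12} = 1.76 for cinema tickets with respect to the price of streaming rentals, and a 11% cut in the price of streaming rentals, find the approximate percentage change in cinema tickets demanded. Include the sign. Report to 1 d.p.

%ΔQ ≈ ε × %ΔP of streaming rentals = 1.76 × (-11%) = -19.4%.
Demand for cinema tickets falls by about 19.4%.

-19.4%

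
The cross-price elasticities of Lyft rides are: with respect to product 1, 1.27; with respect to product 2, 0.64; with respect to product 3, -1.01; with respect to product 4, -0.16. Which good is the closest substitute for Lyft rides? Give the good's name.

Substitutes have ε > 0. Among the positive values, 1.27 (product 1) is largest.

product 1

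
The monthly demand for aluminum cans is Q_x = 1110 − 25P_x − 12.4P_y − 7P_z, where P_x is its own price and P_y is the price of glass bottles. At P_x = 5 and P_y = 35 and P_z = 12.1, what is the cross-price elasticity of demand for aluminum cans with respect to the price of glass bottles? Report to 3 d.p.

-0.931

At P_x = 5 and P_y = 35 and P_z = 12.1: Q_x = 466.3.
∂Q_x/∂P_y = -12.4.
ε = (∂Q_x/∂P_y)(P_y/Q_x) = -12.4 × (35/466.3) ≈ -0.931.
Since ε < 0, aluminum cans and glass bottles are complements.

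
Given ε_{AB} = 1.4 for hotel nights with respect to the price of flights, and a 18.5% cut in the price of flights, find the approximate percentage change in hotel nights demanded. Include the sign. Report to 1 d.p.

-25.9%

%ΔQ ≈ ε × %ΔP of flights = 1.4 × (-18.5%) = -25.9%.
Demand for hotel nights falls by about 25.9%.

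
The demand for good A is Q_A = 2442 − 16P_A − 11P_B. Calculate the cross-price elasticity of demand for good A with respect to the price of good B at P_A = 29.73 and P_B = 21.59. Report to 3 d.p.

At P_A = 29.73 and P_B = 21.59: Q_A = 1728.83.
∂Q_A/∂P_B = -11.
ε = (∂Q_A/∂P_B)(P_B/Q_A) = -11 × (21.59/1728.83) ≈ -0.137.
Since ε < 0, good A and good B are complements.

-0.137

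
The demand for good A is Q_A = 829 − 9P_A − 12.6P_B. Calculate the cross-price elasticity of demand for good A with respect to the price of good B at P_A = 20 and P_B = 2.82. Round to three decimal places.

-0.058

At P_A = 20 and P_B = 2.82: Q_A = 613.468.
∂Q_A/∂P_B = -12.6.
ε = (∂Q_A/∂P_B)(P_B/Q_A) = -12.6 × (2.82/613.468) ≈ -0.058.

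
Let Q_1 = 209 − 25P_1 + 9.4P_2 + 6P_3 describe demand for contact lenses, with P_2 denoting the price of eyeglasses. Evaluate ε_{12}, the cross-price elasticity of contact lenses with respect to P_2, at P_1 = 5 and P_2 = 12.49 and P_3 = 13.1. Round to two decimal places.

At P_1 = 5 and P_2 = 12.49 and P_3 = 13.1: Q_1 = 280.006.
∂Q_1/∂P_2 = 9.4.
ε = (∂Q_1/∂P_2)(P_2/Q_1) = 9.4 × (12.49/280.006) ≈ 0.42.
Since ε > 0, contact lenses and eyeglasses are substitutes.

0.42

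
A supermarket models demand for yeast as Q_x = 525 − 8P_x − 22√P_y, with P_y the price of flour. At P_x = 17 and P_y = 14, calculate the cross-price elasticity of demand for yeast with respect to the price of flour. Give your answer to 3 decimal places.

At P_x = 17 and P_y = 14: Q_x = 306.684.
∂Q_x/∂P_y = -22/(2√P_y) = -22/(2√14) = -2.9399.
ε = (∂Q_x/∂P_y)(P_y/Q_x) = -2.9399 × (14/306.684) ≈ -0.134.
ε < 0: complements.

-0.134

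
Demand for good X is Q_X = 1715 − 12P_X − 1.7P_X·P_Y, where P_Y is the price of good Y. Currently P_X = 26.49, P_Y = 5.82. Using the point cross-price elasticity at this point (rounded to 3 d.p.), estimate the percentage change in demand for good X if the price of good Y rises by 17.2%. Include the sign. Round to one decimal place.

At P_X = 26.49, P_Y = 5.82: Q_X = 1135.028.
∂Q_X/∂P_Y = -1.7P_X = -45.0330.
ε = (∂Q_X/∂P_Y)(P_Y/Q_X) = -45.0330 × 5.82/1135.028 ≈ -0.231.
%ΔQ_X ≈ ε × %ΔP_Y = -0.231 × (17.2%) = -4.0%.

-4.0%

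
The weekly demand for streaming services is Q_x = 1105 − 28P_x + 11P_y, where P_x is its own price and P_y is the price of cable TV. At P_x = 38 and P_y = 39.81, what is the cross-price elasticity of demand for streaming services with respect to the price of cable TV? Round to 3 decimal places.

0.914

At P_x = 38 and P_y = 39.81: Q_x = 478.91.
∂Q_x/∂P_y = 11.
ε = (∂Q_x/∂P_y)(P_y/Q_x) = 11 × (39.81/478.91) ≈ 0.914.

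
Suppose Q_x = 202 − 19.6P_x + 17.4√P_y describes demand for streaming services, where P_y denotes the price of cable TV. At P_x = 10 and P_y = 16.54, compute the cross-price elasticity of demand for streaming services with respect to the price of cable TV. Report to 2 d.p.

0.46

At P_x = 10 and P_y = 16.54: Q_x = 76.765.
∂Q_x/∂P_y = 17.4/(2√P_y) = 17.4/(2√16.54) = 2.1392.
ε = (∂Q_x/∂P_y)(P_y/Q_x) = 2.1392 × (16.54/76.765) ≈ 0.46.
ε > 0: substitutes.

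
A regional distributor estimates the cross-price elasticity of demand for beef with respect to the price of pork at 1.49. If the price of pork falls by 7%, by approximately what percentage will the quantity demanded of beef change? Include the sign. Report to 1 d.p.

%ΔQ ≈ ε × %ΔP of pork = 1.49 × (-7%) = -10.4%.
Demand for beef falls by about 10.4%.

-10.4%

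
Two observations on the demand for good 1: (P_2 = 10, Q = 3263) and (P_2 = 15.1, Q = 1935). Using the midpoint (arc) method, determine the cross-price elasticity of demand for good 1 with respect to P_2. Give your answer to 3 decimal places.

-1.257

ΔQ_1 = 1935 − 3263 = -1328; ΔP_2 = 15.1 − 10 = 5.1.
Midpoints: Q̄_1 = 2599.0, P̄_2 = 12.55.
ε = (ΔQ_1/Q̄_1)/(ΔP_2/P̄_2) = (-1328/2599.0)/(5.1/12.55) ≈ -1.257.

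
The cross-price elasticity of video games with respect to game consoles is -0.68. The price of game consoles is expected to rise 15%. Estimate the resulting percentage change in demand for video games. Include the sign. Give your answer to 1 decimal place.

%ΔQ ≈ ε × %ΔP of game consoles = -0.68 × (15%) = -10.2%.
Demand for video games falls by about 10.2%.

-10.2%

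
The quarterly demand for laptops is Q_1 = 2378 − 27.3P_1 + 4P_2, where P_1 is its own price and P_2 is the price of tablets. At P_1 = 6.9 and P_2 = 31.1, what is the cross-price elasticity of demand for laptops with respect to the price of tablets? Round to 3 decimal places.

0.054

At P_1 = 6.9 and P_2 = 31.1: Q_1 = 2314.03.
∂Q_1/∂P_2 = 4.
ε = (∂Q_1/∂P_2)(P_2/Q_1) = 4 × (31.1/2314.03) ≈ 0.054.
Since ε > 0, laptops and tablets are substitutes.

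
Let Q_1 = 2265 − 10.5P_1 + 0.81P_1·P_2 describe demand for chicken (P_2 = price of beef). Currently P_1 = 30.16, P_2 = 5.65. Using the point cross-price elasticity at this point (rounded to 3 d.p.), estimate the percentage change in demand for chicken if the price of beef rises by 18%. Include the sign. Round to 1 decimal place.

At P_1 = 30.16, P_2 = 5.65: Q_1 = 2086.347.
∂Q_1/∂P_2 = 0.81P_1 = 24.4296.
ε = (∂Q_1/∂P_2)(P_2/Q_1) = 24.4296 × 5.65/2086.347 ≈ 0.066.
%ΔQ_1 ≈ ε × %ΔP_2 = 0.066 × (18%) = 1.2%.

1.2%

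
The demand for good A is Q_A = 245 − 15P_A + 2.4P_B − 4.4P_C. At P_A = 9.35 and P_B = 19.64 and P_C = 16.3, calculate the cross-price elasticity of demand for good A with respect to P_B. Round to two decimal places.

0.59

At P_A = 9.35 and P_B = 19.64 and P_C = 16.3: Q_A = 80.166.
∂Q_A/∂P_B = 2.4.
ε = (∂Q_A/∂P_B)(P_B/Q_A) = 2.4 × (19.64/80.166) ≈ 0.59.
Since ε > 0, good A and good B are substitutes.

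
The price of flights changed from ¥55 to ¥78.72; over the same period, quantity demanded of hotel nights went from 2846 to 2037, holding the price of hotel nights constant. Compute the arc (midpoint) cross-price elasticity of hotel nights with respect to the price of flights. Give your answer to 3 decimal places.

ΔQ_A = 2037 − 2846 = -809; ΔP_B = 78.72 − 55 = 23.72.
Midpoints: Q̄_A = 2441.5, P̄_B = 66.86.
ε = (ΔQ_A/Q̄_A)/(ΔP_B/P̄_B) = (-809/2441.5)/(23.72/66.86) ≈ -0.934.
ε < 0: hotel nights and flights are complements.

-0.934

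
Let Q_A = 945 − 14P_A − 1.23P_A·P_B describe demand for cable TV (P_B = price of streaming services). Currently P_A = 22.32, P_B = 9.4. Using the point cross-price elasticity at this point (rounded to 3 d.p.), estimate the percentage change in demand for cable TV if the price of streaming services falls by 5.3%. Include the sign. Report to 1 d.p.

At P_A = 22.32, P_B = 9.4: Q_A = 374.456.
∂Q_A/∂P_B = -1.23P_A = -27.4536.
ε = (∂Q_A/∂P_B)(P_B/Q_A) = -27.4536 × 9.4/374.456 ≈ -0.689.
%ΔQ_A ≈ ε × %ΔP_B = -0.689 × (-5.3%) = 3.7%.

3.7%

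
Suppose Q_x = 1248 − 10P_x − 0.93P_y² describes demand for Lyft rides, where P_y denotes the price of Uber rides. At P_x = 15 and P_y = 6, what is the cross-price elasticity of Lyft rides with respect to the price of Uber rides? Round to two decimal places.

-0.06

At P_x = 15 and P_y = 6: Q_x = 1064.52.
∂Q_x/∂P_y = -1.86P_y = -1.86(6) = -11.1600.
ε = (∂Q_x/∂P_y)(P_y/Q_x) = -11.1600 × (6/1064.52) ≈ -0.06.
ε < 0: complements.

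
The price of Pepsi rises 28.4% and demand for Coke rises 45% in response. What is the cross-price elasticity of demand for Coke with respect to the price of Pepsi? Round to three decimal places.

1.585

ε = (%ΔQ of Coke) / (%ΔP of Pepsi) = (45%) / (28.4%) ≈ 1.585.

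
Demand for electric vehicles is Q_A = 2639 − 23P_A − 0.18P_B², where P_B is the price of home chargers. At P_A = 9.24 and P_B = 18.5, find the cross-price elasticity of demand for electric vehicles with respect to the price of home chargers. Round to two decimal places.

At P_A = 9.24 and P_B = 18.5: Q_A = 2364.875.
∂Q_A/∂P_B = -0.36P_B = -0.36(18.5) = -6.6600.
ε = (∂Q_A/∂P_B)(P_B/Q_A) = -6.6600 × (18.5/2364.875) ≈ -0.05.

-0.05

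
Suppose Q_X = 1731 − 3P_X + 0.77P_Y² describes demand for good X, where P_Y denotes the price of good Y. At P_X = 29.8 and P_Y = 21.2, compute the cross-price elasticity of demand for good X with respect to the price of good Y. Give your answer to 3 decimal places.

0.348

At P_X = 29.8 and P_Y = 21.2: Q_X = 1987.669.
∂Q_X/∂P_Y = 1.54P_Y = 1.54(21.2) = 32.6480.
ε = (∂Q_X/∂P_Y)(P_Y/Q_X) = 32.6480 × (21.2/1987.669) ≈ 0.348.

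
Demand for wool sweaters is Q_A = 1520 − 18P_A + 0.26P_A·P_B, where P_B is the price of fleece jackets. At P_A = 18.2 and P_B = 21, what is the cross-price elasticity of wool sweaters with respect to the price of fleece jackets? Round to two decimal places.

At P_A = 18.2 and P_B = 21: Q_A = 1291.772.
∂Q_A/∂P_B = 0.26P_A = 0.26(18.2) = 4.7320.
ε = (∂Q_A/∂P_B)(P_B/Q_A) = 4.7320 × (21/1291.772) ≈ 0.08.
ε > 0: substitutes.

0.08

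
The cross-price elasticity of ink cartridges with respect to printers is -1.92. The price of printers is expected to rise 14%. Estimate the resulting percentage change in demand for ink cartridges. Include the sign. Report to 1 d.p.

%ΔQ ≈ ε × %ΔP of printers = -1.92 × (14%) = -26.9%.

-26.9%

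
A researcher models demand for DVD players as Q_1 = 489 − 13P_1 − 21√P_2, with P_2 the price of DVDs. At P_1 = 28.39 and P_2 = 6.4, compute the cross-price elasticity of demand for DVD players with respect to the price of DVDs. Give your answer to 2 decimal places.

-0.40

At P_1 = 28.39 and P_2 = 6.4: Q_1 = 66.804.
∂Q_1/∂P_2 = -21/(2√P_2) = -21/(2√6.4) = -4.1505.
ε = (∂Q_1/∂P_2)(P_2/Q_1) = -4.1505 × (6.4/66.804) ≈ -0.40.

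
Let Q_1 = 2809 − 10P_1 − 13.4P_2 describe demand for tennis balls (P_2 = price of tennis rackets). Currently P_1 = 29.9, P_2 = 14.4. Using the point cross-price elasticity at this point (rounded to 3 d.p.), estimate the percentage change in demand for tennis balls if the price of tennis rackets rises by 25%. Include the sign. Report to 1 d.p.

At P_1 = 29.9, P_2 = 14.4: Q_1 = 2317.04.
∂Q_1/∂P_2 = -13.4.
ε = (∂Q_1/∂P_2)(P_2/Q_1) = -13.4000 × 14.4/2317.04 ≈ -0.083.
%ΔQ_1 ≈ ε × %ΔP_2 = -0.083 × (25%) = -2.1%.

-2.1%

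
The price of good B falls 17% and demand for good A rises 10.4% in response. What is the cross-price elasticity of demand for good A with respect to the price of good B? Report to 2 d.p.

-0.61

ε = (%ΔQ of good A) / (%ΔP of good B) = (10.4%) / (-17%) ≈ -0.61.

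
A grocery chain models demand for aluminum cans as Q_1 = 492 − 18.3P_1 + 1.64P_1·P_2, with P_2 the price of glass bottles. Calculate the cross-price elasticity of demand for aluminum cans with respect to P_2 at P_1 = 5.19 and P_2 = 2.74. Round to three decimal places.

At P_1 = 5.19 and P_2 = 2.74: Q_1 = 420.345.
∂Q_1/∂P_2 = 1.64P_1 = 1.64(5.19) = 8.5116.
ε = (∂Q_1/∂P_2)(P_2/Q_1) = 8.5116 × (2.74/420.345) ≈ 0.055.

0.055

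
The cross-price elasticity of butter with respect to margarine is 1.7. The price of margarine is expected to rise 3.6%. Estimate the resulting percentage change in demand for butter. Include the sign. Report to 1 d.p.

6.1%

%ΔQ ≈ ε × %ΔP of margarine = 1.7 × (3.6%) = 6.1%.
Demand for butter rises by about 6.1%.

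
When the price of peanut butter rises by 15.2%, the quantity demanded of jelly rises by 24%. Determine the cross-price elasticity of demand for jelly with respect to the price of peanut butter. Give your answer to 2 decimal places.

ε = (%ΔQ of jelly) / (%ΔP of peanut butter) = (24%) / (15.2%) ≈ 1.58.
Positive cross-price elasticity: substitutes.

1.58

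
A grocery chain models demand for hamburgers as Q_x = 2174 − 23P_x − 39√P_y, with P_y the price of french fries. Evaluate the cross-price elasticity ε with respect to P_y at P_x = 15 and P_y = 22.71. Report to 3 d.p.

At P_x = 15 and P_y = 22.71: Q_x = 1643.145.
∂Q_x/∂P_y = -39/(2√P_y) = -39/(2√22.71) = -4.0919.
ε = (∂Q_x/∂P_y)(P_y/Q_x) = -4.0919 × (22.71/1643.145) ≈ -0.057.

-0.057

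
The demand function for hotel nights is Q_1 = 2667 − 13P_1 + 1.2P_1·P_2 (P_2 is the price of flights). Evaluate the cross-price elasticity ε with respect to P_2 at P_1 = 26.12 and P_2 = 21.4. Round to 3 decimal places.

0.224

At P_1 = 26.12 and P_2 = 21.4: Q_1 = 2998.202.
∂Q_1/∂P_2 = 1.2P_1 = 1.2(26.12) = 31.3440.
ε = (∂Q_1/∂P_2)(P_2/Q_1) = 31.3440 × (21.4/2998.202) ≈ 0.224.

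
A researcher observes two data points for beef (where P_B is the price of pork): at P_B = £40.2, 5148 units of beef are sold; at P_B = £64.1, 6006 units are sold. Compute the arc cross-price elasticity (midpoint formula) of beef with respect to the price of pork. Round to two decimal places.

ΔQ_A = 6006 − 5148 = 858; ΔP_B = 64.1 − 40.2 = 23.9.
Midpoints: Q̄_A = 5577.0, P̄_B = 52.15.
ε = (ΔQ_A/Q̄_A)/(ΔP_B/P̄_B) = (858/5577.0)/(23.9/52.15) ≈ 0.34.

0.34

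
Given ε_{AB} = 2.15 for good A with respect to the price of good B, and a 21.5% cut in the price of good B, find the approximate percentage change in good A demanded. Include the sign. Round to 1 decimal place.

%ΔQ ≈ ε × %ΔP of good B = 2.15 × (-21.5%) = -46.2%.

-46.2%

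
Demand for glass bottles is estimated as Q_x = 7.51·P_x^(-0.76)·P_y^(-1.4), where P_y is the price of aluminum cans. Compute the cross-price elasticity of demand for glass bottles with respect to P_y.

-1.40

In a log-linear (constant-elasticity) demand function, the coefficient on the exponent of P_y is the cross-price elasticity.
ε = -1.40. Negative, so glass bottles and aluminum cans are complements.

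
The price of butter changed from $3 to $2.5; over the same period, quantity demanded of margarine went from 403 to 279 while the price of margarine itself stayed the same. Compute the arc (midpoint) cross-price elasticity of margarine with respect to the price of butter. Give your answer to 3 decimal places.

ΔQ_A = 279 − 403 = -124; ΔP_B = 2.5 − 3 = -0.5.
Midpoints: Q̄_A = 341.0, P̄_B = 2.75.
ε = (ΔQ_A/Q̄_A)/(ΔP_B/P̄_B) = (-124/341.0)/(-0.5/2.75) ≈ 2.000.
ε > 0: margarine and butter are substitutes.

2.000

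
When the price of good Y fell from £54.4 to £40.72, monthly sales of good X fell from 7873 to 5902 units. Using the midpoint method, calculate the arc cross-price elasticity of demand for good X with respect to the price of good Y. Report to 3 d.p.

ΔQ_X = 5902 − 7873 = -1971; ΔP_Y = 40.72 − 54.4 = -13.68.
Midpoints: Q̄_X = 6887.5, P̄_Y = 47.56.
ε = (ΔQ_X/Q̄_X)/(ΔP_Y/P̄_Y) = (-1971/6887.5)/(-13.68/47.56) ≈ 0.995.
ε > 0: good X and good Y are substitutes.

0.995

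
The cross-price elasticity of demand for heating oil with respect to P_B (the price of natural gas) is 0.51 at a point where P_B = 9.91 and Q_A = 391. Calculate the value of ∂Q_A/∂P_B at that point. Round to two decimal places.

20.12

ε = (∂Q_A/∂P_B)·(P_B/Q_A) ⇒ ∂Q_A/∂P_B = ε·Q_A/P_B = 0.51 × 391/9.91 ≈ 20.12.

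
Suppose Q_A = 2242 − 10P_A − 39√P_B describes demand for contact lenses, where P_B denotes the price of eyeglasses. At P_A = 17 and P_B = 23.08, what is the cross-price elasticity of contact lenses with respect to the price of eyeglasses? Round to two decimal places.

-0.05

At P_A = 17 and P_B = 23.08: Q_A = 1884.638.
∂Q_A/∂P_B = -39/(2√P_B) = -39/(2√23.08) = -4.0590.
ε = (∂Q_A/∂P_B)(P_B/Q_A) = -4.0590 × (23.08/1884.638) ≈ -0.05.
ε < 0: complements.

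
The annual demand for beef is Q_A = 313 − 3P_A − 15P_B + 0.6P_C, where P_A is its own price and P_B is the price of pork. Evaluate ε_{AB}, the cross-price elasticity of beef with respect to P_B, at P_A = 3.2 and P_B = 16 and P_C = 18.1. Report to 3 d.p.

-3.232

At P_A = 3.2 and P_B = 16 and P_C = 18.1: Q_A = 74.26.
∂Q_A/∂P_B = -15.
ε = (∂Q_A/∂P_B)(P_B/Q_A) = -15 × (16/74.26) ≈ -3.232.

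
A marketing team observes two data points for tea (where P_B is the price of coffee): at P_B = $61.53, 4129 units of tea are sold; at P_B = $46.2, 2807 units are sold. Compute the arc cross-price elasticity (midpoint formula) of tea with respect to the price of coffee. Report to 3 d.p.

1.339

ΔQ_A = 2807 − 4129 = -1322; ΔP_B = 46.2 − 61.53 = -15.33.
Midpoints: Q̄_A = 3468.0, P̄_B = 53.87.
ε = (ΔQ_A/Q̄_A)/(ΔP_B/P̄_B) = (-1322/3468.0)/(-15.33/53.87) ≈ 1.339.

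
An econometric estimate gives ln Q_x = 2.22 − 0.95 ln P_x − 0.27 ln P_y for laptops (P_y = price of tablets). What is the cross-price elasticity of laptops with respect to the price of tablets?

In a log-linear (constant-elasticity) demand function, the coefficient on ln P_y is the cross-price elasticity.
ε = -0.27. Negative, so laptops and tablets are complements.

-0.27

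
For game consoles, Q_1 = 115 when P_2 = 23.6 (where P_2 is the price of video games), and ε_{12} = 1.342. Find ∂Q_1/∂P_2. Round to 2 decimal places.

ε = (∂Q_1/∂P_2)·(P_2/Q_1) ⇒ ∂Q_1/∂P_2 = ε·Q_1/P_2 = 1.342 × 115/23.6 ≈ 6.54.

6.54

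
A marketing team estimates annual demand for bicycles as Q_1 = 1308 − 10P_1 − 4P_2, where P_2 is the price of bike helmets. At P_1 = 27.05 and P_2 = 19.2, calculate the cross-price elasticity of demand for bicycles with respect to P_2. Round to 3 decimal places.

At P_1 = 27.05 and P_2 = 19.2: Q_1 = 960.7.
∂Q_1/∂P_2 = -4.
ε = (∂Q_1/∂P_2)(P_2/Q_1) = -4 × (19.2/960.7) ≈ -0.080.
Since ε < 0, bicycles and bike helmets are complements.

-0.080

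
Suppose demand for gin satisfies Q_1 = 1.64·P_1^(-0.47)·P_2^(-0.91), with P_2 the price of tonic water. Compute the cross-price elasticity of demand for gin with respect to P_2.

In a log-linear (constant-elasticity) demand function, the coefficient on the exponent of P_2 is the cross-price elasticity.
ε = -0.91. Negative, so gin and tonic water are complements.

-0.91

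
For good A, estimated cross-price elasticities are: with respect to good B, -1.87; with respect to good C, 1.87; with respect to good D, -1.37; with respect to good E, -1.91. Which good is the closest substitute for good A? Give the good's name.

Substitutes have ε > 0. Among the positive values, 1.87 (good C) is largest.

good C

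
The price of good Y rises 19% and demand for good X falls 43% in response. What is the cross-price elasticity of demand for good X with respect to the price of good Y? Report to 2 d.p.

ε = (%ΔQ of good X) / (%ΔP of good Y) = (-43%) / (19%) ≈ -2.26.
Negative cross-price elasticity: complements.

-2.26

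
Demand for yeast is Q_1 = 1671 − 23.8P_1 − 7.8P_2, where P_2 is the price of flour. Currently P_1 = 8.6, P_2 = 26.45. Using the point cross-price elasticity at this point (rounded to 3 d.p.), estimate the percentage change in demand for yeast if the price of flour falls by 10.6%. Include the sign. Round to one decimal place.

At P_1 = 8.6, P_2 = 26.45: Q_1 = 1260.01.
∂Q_1/∂P_2 = -7.8.
ε = (∂Q_1/∂P_2)(P_2/Q_1) = -7.8000 × 26.45/1260.01 ≈ -0.164.
%ΔQ_1 ≈ ε × %ΔP_2 = -0.164 × (-10.6%) = 1.7%.

1.7%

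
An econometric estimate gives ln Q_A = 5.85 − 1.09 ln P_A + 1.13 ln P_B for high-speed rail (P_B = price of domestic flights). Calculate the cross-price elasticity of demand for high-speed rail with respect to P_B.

In a log-linear (constant-elasticity) demand function, the coefficient on ln P_B is the cross-price elasticity.
ε = 1.13. Positive, so high-speed rail and domestic flights are substitutes.

1.13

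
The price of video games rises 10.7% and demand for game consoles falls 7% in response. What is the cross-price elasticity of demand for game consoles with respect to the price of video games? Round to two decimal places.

-0.65

ε = (%ΔQ of game consoles) / (%ΔP of video games) = (-7%) / (10.7%) ≈ -0.65.
Negative cross-price elasticity: complements.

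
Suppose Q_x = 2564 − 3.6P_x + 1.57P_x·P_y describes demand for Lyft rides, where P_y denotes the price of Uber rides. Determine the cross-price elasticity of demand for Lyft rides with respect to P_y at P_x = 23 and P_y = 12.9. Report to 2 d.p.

At P_x = 23 and P_y = 12.9: Q_x = 2947.019.
∂Q_x/∂P_y = 1.57P_x = 1.57(23) = 36.1100.
ε = (∂Q_x/∂P_y)(P_y/Q_x) = 36.1100 × (12.9/2947.019) ≈ 0.16.
ε > 0: substitutes.

0.16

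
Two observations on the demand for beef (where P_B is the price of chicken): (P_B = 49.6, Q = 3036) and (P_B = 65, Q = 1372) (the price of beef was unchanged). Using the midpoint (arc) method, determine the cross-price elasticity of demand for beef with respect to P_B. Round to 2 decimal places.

ΔQ_A = 1372 − 3036 = -1664; ΔP_B = 65 − 49.6 = 15.4.
Midpoints: Q̄_A = 2204.0, P̄_B = 57.30.
ε = (ΔQ_A/Q̄_A)/(ΔP_B/P̄_B) = (-1664/2204.0)/(15.4/57.30) ≈ -2.81.
ε < 0: beef and chicken are complements.

-2.81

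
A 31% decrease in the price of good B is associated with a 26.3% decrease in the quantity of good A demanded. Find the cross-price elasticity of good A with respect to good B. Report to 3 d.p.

0.848

ε = (%ΔQ of good A) / (%ΔP of good B) = (-26.3%) / (-31%) ≈ 0.848.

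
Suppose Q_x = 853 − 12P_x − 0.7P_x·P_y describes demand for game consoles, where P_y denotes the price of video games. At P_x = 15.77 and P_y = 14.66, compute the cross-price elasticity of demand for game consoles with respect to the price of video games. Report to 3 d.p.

-0.322

At P_x = 15.77 and P_y = 14.66: Q_x = 501.928.
∂Q_x/∂P_y = -0.7P_x = -0.7(15.77) = -11.0390.
ε = (∂Q_x/∂P_y)(P_y/Q_x) = -11.0390 × (14.66/501.928) ≈ -0.322.
ε < 0: complements.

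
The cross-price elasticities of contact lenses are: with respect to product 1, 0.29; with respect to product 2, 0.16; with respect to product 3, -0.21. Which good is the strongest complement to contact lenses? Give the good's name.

product 3

Complements have ε < 0. The most negative value is -0.21 (product 3).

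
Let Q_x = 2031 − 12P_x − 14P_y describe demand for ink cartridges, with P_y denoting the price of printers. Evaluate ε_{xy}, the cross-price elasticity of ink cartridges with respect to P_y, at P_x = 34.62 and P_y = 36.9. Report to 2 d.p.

At P_x = 34.62 and P_y = 36.9: Q_x = 1098.96.
∂Q_x/∂P_y = -14.
ε = (∂Q_x/∂P_y)(P_y/Q_x) = -14 × (36.9/1098.96) ≈ -0.47.
Since ε < 0, ink cartridges and printers are complements.

-0.47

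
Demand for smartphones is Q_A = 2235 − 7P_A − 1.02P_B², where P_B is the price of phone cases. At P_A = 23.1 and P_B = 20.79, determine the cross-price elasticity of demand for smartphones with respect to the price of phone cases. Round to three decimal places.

At P_A = 23.1 and P_B = 20.79: Q_A = 1632.431.
∂Q_A/∂P_B = -2.04P_B = -2.04(20.79) = -42.4116.
ε = (∂Q_A/∂P_B)(P_B/Q_A) = -42.4116 × (20.79/1632.431) ≈ -0.540.
ε < 0: complements.

-0.540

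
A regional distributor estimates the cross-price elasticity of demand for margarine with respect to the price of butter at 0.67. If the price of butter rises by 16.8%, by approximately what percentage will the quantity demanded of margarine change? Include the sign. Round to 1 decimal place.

11.3%

%ΔQ ≈ ε × %ΔP of butter = 0.67 × (16.8%) = 11.3%.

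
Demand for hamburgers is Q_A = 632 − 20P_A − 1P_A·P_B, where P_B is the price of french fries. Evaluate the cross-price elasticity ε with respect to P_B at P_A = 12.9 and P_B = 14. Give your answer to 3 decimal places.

-0.934

At P_A = 12.9 and P_B = 14: Q_A = 193.4.
∂Q_A/∂P_B = -1P_A = -1(12.9) = -12.9000.
ε = (∂Q_A/∂P_B)(P_B/Q_A) = -12.9000 × (14/193.4) ≈ -0.934.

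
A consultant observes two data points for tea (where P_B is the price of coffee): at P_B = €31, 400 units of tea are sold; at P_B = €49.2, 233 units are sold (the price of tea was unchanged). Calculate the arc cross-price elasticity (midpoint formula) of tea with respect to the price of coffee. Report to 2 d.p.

-1.16

ΔQ_A = 233 − 400 = -167; ΔP_B = 49.2 − 31 = 18.2.
Midpoints: Q̄_A = 316.5, P̄_B = 40.10.
ε = (ΔQ_A/Q̄_A)/(ΔP_B/P̄_B) = (-167/316.5)/(18.2/40.10) ≈ -1.16.
ε < 0: tea and coffee are complements.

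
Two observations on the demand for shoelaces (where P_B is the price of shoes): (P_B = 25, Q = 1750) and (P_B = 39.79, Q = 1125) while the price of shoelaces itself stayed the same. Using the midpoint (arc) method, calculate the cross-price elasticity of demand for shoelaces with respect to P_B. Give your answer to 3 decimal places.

-0.952

ΔQ_A = 1125 − 1750 = -625; ΔP_B = 39.79 − 25 = 14.79.
Midpoints: Q̄_A = 1437.5, P̄_B = 32.39.
ε = (ΔQ_A/Q̄_A)/(ΔP_B/P̄_B) = (-625/1437.5)/(14.79/32.39) ≈ -0.952.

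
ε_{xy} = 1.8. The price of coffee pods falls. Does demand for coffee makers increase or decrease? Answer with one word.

ε > 0 and the price of coffee pods falls, so the quantity of coffee makers moves in the same direction: it decreases.

decrease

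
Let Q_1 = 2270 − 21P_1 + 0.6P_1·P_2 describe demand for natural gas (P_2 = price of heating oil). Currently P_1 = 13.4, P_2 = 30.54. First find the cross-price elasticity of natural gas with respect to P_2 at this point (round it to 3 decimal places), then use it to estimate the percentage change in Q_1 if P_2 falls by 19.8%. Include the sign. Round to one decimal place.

At P_1 = 13.4, P_2 = 30.54: Q_1 = 2234.142.
∂Q_1/∂P_2 = 0.6P_1 = 8.0400.
ε = (∂Q_1/∂P_2)(P_2/Q_1) = 8.0400 × 30.54/2234.142 ≈ 0.110.
%ΔQ_1 ≈ ε × %ΔP_2 = 0.110 × (-19.8%) = -2.2%.

-2.2%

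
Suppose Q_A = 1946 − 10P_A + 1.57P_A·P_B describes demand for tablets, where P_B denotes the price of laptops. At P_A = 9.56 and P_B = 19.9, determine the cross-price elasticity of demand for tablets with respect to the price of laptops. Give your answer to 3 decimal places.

0.139

At P_A = 9.56 and P_B = 19.9: Q_A = 2149.083.
∂Q_A/∂P_B = 1.57P_A = 1.57(9.56) = 15.0092.
ε = (∂Q_A/∂P_B)(P_B/Q_A) = 15.0092 × (19.9/2149.083) ≈ 0.139.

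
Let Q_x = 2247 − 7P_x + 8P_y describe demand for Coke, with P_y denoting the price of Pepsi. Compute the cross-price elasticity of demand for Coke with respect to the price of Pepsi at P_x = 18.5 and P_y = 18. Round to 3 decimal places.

0.064

At P_x = 18.5 and P_y = 18: Q_x = 2261.5.
∂Q_x/∂P_y = 8.
ε = (∂Q_x/∂P_y)(P_y/Q_x) = 8 × (18/2261.5) ≈ 0.064.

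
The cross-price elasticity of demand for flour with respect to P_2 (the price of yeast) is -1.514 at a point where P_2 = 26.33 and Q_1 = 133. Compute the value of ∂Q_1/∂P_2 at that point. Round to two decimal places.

ε = (∂Q_1/∂P_2)·(P_2/Q_1) ⇒ ∂Q_1/∂P_2 = ε·Q_1/P_2 = -1.514 × 133/26.33 ≈ -7.65.

-7.65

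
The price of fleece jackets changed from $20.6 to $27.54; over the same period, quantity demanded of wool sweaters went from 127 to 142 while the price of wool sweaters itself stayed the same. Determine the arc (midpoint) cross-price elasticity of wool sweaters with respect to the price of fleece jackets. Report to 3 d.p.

ΔQ_A = 142 − 127 = 15; ΔP_B = 27.54 − 20.6 = 6.94.
Midpoints: Q̄_A = 134.5, P̄_B = 24.07.
ε = (ΔQ_A/Q̄_A)/(ΔP_B/P̄_B) = (15/134.5)/(6.94/24.07) ≈ 0.387.
ε > 0: wool sweaters and fleece jackets are substitutes.

0.387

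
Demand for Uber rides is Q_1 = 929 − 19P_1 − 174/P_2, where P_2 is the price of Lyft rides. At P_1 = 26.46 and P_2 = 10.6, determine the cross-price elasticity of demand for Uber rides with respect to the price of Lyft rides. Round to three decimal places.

At P_1 = 26.46 and P_2 = 10.6: Q_1 = 409.845.
∂Q_1/∂P_2 = 174/P_2² = 1.5486.
ε = (∂Q_1/∂P_2)(P_2/Q_1) = 1.5486 × (10.6/409.845) ≈ 0.040.
ε > 0: substitutes.

0.040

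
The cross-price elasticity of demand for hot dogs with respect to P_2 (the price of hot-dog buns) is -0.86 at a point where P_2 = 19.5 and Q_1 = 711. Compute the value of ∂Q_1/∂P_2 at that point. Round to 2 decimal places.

-31.36

ε = (∂Q_1/∂P_2)·(P_2/Q_1) ⇒ ∂Q_1/∂P_2 = ε·Q_1/P_2 = -0.86 × 711/19.5 ≈ -31.36.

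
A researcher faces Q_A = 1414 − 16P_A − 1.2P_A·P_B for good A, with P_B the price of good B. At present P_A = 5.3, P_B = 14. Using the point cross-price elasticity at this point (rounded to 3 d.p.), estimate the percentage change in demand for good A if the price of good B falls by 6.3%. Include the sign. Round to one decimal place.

At P_A = 5.3, P_B = 14: Q_A = 1240.16.
∂Q_A/∂P_B = -1.2P_A = -6.3600.
ε = (∂Q_A/∂P_B)(P_B/Q_A) = -6.3600 × 14/1240.16 ≈ -0.072.
%ΔQ_A ≈ ε × %ΔP_B = -0.072 × (-6.3%) = 0.5%.

0.5%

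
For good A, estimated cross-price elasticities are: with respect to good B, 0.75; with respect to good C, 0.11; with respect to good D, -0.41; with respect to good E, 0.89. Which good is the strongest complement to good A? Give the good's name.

Complements have ε < 0. The most negative value is -0.41 (good D).

good D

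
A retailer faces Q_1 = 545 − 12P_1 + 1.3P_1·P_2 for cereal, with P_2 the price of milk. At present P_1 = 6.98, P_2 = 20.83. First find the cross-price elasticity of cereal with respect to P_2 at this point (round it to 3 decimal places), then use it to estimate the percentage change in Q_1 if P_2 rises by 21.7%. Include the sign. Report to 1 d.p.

At P_1 = 6.98, P_2 = 20.83: Q_1 = 650.251.
∂Q_1/∂P_2 = 1.3P_1 = 9.0740.
ε = (∂Q_1/∂P_2)(P_2/Q_1) = 9.0740 × 20.83/650.251 ≈ 0.291.
%ΔQ_1 ≈ ε × %ΔP_2 = 0.291 × (21.7%) = 6.3%.

6.3%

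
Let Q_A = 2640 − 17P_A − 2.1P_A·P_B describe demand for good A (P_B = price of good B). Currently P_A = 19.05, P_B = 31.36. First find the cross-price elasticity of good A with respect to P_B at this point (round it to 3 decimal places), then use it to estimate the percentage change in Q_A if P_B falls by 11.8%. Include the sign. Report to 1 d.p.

13.9%

At P_A = 19.05, P_B = 31.36: Q_A = 1061.593.
∂Q_A/∂P_B = -2.1P_A = -40.0050.
ε = (∂Q_A/∂P_B)(P_B/Q_A) = -40.0050 × 31.36/1061.593 ≈ -1.182.
%ΔQ_A ≈ ε × %ΔP_B = -1.182 × (-11.8%) = 13.9%.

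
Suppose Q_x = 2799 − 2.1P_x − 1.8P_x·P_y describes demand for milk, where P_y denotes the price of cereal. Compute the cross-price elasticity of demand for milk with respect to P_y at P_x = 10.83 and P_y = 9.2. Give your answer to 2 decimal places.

At P_x = 10.83 and P_y = 9.2: Q_x = 2596.912.
∂Q_x/∂P_y = -1.8P_x = -1.8(10.83) = -19.4940.
ε = (∂Q_x/∂P_y)(P_y/Q_x) = -19.4940 × (9.2/2596.912) ≈ -0.07.

-0.07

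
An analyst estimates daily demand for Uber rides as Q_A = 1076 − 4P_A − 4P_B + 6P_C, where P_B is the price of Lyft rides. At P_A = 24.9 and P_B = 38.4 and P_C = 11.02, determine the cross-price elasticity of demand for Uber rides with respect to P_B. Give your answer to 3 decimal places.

-0.173

At P_A = 24.9 and P_B = 38.4 and P_C = 11.02: Q_A = 888.92.
∂Q_A/∂P_B = -4.
ε = (∂Q_A/∂P_B)(P_B/Q_A) = -4 × (38.4/888.92) ≈ -0.173.
Since ε < 0, Uber rides and Lyft rides are complements.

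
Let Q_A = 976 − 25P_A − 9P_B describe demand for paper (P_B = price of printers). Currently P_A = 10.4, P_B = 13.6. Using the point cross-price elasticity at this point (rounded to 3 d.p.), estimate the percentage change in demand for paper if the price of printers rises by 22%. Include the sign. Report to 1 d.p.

At P_A = 10.4, P_B = 13.6: Q_A = 593.6.
∂Q_A/∂P_B = -9.
ε = (∂Q_A/∂P_B)(P_B/Q_A) = -9.0000 × 13.6/593.6 ≈ -0.206.
%ΔQ_A ≈ ε × %ΔP_B = -0.206 × (22%) = -4.5%.

-4.5%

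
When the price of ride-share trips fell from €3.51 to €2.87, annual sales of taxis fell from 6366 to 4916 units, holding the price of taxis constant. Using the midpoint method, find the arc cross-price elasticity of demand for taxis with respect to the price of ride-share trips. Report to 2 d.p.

ΔQ_A = 4916 − 6366 = -1450; ΔP_B = 2.87 − 3.51 = -0.64.
Midpoints: Q̄_A = 5641.0, P̄_B = 3.19.
ε = (ΔQ_A/Q̄_A)/(ΔP_B/P̄_B) = (-1450/5641.0)/(-0.64/3.19) ≈ 1.28.
ε > 0: taxis and ride-share trips are substitutes.

1.28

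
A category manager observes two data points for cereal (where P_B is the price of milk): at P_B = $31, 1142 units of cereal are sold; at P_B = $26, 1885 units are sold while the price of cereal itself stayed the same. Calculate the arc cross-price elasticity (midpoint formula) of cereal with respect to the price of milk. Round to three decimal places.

-2.798

ΔQ_A = 1885 − 1142 = 743; ΔP_B = 26 − 31 = -5.
Midpoints: Q̄_A = 1513.5, P̄_B = 28.50.
ε = (ΔQ_A/Q̄_A)/(ΔP_B/P̄_B) = (743/1513.5)/(-5/28.50) ≈ -2.798.
ε < 0: cereal and milk are complements.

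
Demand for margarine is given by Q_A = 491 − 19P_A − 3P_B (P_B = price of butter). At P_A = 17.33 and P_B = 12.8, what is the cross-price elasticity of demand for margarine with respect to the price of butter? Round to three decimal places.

At P_A = 17.33 and P_B = 12.8: Q_A = 123.33.
∂Q_A/∂P_B = -3.
ε = (∂Q_A/∂P_B)(P_B/Q_A) = -3 × (12.8/123.33) ≈ -0.311.

-0.311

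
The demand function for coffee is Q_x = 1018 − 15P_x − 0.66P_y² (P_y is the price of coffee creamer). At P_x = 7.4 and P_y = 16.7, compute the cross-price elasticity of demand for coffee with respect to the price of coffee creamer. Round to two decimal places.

At P_x = 7.4 and P_y = 16.7: Q_x = 722.933.
∂Q_x/∂P_y = -1.32P_y = -1.32(16.7) = -22.0440.
ε = (∂Q_x/∂P_y)(P_y/Q_x) = -22.0440 × (16.7/722.933) ≈ -0.51.

-0.51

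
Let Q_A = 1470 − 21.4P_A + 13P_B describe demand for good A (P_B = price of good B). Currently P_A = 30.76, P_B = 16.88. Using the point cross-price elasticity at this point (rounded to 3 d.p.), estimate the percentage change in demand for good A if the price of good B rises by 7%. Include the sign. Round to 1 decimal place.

1.5%

At P_A = 30.76, P_B = 16.88: Q_A = 1031.176.
∂Q_A/∂P_B = 13.
ε = (∂Q_A/∂P_B)(P_B/Q_A) = 13.0000 × 16.88/1031.176 ≈ 0.213.
%ΔQ_A ≈ ε × %ΔP_B = 0.213 × (7%) = 1.5%.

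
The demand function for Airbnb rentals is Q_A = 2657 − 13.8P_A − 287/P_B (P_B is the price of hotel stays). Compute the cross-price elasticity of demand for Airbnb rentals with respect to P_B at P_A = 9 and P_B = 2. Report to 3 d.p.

0.060

At P_A = 9 and P_B = 2: Q_A = 2389.3.
∂Q_A/∂P_B = 287/P_B² = 71.7500.
ε = (∂Q_A/∂P_B)(P_B/Q_A) = 71.7500 × (2/2389.3) ≈ 0.060.
ε > 0: substitutes.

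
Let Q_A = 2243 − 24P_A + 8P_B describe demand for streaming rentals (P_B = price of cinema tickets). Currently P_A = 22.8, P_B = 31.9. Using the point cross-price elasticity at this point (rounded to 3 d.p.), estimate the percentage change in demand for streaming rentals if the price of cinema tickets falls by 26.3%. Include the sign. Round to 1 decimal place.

-3.4%

At P_A = 22.8, P_B = 31.9: Q_A = 1951.
∂Q_A/∂P_B = 8.
ε = (∂Q_A/∂P_B)(P_B/Q_A) = 8.0000 × 31.9/1951 ≈ 0.131.
%ΔQ_A ≈ ε × %ΔP_B = 0.131 × (-26.3%) = -3.4%.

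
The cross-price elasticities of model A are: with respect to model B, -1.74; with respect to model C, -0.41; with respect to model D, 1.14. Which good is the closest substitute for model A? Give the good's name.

model D

Substitutes have ε > 0. Among the positive values, 1.14 (model D) is largest.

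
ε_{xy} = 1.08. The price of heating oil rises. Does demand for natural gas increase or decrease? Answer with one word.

ε > 0 and the price of heating oil rises, so the quantity of natural gas moves in the same direction: it increases.

increase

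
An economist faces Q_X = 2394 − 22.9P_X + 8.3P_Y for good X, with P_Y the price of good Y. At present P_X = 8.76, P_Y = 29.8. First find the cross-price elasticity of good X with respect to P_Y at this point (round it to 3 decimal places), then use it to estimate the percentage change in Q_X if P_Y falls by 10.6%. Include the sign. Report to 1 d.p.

At P_X = 8.76, P_Y = 29.8: Q_X = 2440.736.
∂Q_X/∂P_Y = 8.3.
ε = (∂Q_X/∂P_Y)(P_Y/Q_X) = 8.3000 × 29.8/2440.736 ≈ 0.101.
%ΔQ_X ≈ ε × %ΔP_Y = 0.101 × (-10.6%) = -1.1%.

-1.1%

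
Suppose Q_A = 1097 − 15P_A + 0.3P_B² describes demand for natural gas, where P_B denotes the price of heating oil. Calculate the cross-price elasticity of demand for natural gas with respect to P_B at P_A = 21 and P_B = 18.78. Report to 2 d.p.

0.24

At P_A = 21 and P_B = 18.78: Q_A = 887.807.
∂Q_A/∂P_B = 0.6P_B = 0.6(18.78) = 11.2680.
ε = (∂Q_A/∂P_B)(P_B/Q_A) = 11.2680 × (18.78/887.807) ≈ 0.24.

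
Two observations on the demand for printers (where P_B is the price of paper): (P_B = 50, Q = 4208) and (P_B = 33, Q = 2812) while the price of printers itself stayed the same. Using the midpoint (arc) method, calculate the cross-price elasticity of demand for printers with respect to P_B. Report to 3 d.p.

0.971

ΔQ_A = 2812 − 4208 = -1396; ΔP_B = 33 − 50 = -17.
Midpoints: Q̄_A = 3510.0, P̄_B = 41.50.
ε = (ΔQ_A/Q̄_A)/(ΔP_B/P̄_B) = (-1396/3510.0)/(-17/41.50) ≈ 0.971.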